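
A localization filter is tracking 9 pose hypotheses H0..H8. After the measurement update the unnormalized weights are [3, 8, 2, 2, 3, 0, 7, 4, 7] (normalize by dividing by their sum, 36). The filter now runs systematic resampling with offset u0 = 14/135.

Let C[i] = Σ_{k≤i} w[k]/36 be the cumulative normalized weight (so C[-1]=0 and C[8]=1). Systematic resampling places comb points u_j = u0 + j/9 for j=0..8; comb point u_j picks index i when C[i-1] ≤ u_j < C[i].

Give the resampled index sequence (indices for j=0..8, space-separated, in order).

C = [1/12, 11/36, 13/36, 5/12, 1/2, 1/2, 25/36, 29/36, 1]
j=0: u_0=14/135 ∈ [1/12, 11/36) → index 1
j=1: u_1=29/135 ∈ [1/12, 11/36) → index 1
j=2: u_2=44/135 ∈ [11/36, 13/36) → index 2
j=3: u_3=59/135 ∈ [5/12, 1/2) → index 4
j=4: u_4=74/135 ∈ [1/2, 25/36) → index 6
j=5: u_5=89/135 ∈ [1/2, 25/36) → index 6
j=6: u_6=104/135 ∈ [25/36, 29/36) → index 7
j=7: u_7=119/135 ∈ [29/36, 1) → index 8
j=8: u_8=134/135 ∈ [29/36, 1) → index 8

1 1 2 4 6 6 7 8 8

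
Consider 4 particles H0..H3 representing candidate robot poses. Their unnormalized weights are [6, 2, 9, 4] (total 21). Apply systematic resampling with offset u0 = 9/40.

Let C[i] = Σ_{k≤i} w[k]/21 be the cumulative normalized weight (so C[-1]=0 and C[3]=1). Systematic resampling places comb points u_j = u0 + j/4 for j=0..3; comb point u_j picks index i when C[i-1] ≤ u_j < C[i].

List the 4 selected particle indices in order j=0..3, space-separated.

0 2 2 3

C = [2/7, 8/21, 17/21, 1]
j=0: u_0=9/40 ∈ [0, 2/7) → index 0
j=1: u_1=19/40 ∈ [8/21, 17/21) → index 2
j=2: u_2=29/40 ∈ [8/21, 17/21) → index 2
j=3: u_3=39/40 ∈ [17/21, 1) → index 3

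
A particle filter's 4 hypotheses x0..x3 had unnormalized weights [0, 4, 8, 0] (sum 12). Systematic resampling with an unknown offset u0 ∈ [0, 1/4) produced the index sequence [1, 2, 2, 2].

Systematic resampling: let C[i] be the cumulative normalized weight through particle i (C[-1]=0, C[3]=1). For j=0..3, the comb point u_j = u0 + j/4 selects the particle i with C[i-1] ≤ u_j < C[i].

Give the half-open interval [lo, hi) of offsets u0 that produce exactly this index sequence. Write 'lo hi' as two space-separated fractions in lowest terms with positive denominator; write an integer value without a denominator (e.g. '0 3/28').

C = [0, 1/3, 1, 1]
j=0 picked index 1: u0 ∈ [0, 1/3)
j=1 picked index 2: u0 ∈ [1/12, 3/4)
j=2 picked index 2: u0 ∈ [-1/6, 1/2)
j=3 picked index 2: u0 ∈ [-5/12, 1/4)
intersection: [1/12, 1/4)

1/12 1/4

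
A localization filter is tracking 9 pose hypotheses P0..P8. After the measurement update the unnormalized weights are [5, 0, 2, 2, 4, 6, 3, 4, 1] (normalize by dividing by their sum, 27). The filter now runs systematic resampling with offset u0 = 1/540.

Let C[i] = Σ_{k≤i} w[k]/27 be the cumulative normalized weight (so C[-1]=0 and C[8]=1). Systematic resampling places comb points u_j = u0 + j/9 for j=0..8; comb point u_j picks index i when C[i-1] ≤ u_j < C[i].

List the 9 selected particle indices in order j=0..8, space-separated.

0 0 2 4 4 5 5 6 7

C = [5/27, 5/27, 7/27, 1/3, 13/27, 19/27, 22/27, 26/27, 1]
j=0: u_0=1/540 ∈ [0, 5/27) → index 0
j=1: u_1=61/540 ∈ [0, 5/27) → index 0
j=2: u_2=121/540 ∈ [5/27, 7/27) → index 2
j=3: u_3=181/540 ∈ [1/3, 13/27) → index 4
j=4: u_4=241/540 ∈ [1/3, 13/27) → index 4
j=5: u_5=301/540 ∈ [13/27, 19/27) → index 5
j=6: u_6=361/540 ∈ [13/27, 19/27) → index 5
j=7: u_7=421/540 ∈ [19/27, 22/27) → index 6
j=8: u_8=481/540 ∈ [22/27, 26/27) → index 7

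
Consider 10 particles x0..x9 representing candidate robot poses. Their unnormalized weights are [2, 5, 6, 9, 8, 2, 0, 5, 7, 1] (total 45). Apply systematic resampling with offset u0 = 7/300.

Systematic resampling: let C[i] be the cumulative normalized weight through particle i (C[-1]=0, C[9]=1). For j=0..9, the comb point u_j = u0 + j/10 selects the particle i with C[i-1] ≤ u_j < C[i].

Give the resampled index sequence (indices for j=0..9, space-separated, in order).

C = [2/45, 7/45, 13/45, 22/45, 2/3, 32/45, 32/45, 37/45, 44/45, 1]
j=0: u_0=7/300 ∈ [0, 2/45) → index 0
j=1: u_1=37/300 ∈ [2/45, 7/45) → index 1
j=2: u_2=67/300 ∈ [7/45, 13/45) → index 2
j=3: u_3=97/300 ∈ [13/45, 22/45) → index 3
j=4: u_4=127/300 ∈ [13/45, 22/45) → index 3
j=5: u_5=157/300 ∈ [22/45, 2/3) → index 4
j=6: u_6=187/300 ∈ [22/45, 2/3) → index 4
j=7: u_7=217/300 ∈ [32/45, 37/45) → index 7
j=8: u_8=247/300 ∈ [37/45, 44/45) → index 8
j=9: u_9=277/300 ∈ [37/45, 44/45) → index 8

0 1 2 3 3 4 4 7 8 8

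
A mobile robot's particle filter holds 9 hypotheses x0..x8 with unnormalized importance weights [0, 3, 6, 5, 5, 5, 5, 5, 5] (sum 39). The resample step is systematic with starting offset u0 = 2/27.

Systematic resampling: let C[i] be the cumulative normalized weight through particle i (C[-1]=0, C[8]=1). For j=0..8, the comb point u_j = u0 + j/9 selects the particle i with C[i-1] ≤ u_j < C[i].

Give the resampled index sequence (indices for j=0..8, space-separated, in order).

C = [0, 1/13, 3/13, 14/39, 19/39, 8/13, 29/39, 34/39, 1]
j=0: u_0=2/27 ∈ [0, 1/13) → index 1
j=1: u_1=5/27 ∈ [1/13, 3/13) → index 2
j=2: u_2=8/27 ∈ [3/13, 14/39) → index 3
j=3: u_3=11/27 ∈ [14/39, 19/39) → index 4
j=4: u_4=14/27 ∈ [19/39, 8/13) → index 5
j=5: u_5=17/27 ∈ [8/13, 29/39) → index 6
j=6: u_6=20/27 ∈ [8/13, 29/39) → index 6
j=7: u_7=23/27 ∈ [29/39, 34/39) → index 7
j=8: u_8=26/27 ∈ [34/39, 1) → index 8

1 2 3 4 5 6 6 7 8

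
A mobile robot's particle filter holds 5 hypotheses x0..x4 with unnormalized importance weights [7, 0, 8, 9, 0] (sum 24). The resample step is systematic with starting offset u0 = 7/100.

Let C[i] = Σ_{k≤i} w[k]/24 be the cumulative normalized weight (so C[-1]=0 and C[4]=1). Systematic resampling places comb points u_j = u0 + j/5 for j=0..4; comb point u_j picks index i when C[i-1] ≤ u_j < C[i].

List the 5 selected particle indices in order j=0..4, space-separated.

0 0 2 3 3

C = [7/24, 7/24, 5/8, 1, 1]
j=0: u_0=7/100 ∈ [0, 7/24) → index 0
j=1: u_1=27/100 ∈ [0, 7/24) → index 0
j=2: u_2=47/100 ∈ [7/24, 5/8) → index 2
j=3: u_3=67/100 ∈ [5/8, 1) → index 3
j=4: u_4=87/100 ∈ [5/8, 1) → index 3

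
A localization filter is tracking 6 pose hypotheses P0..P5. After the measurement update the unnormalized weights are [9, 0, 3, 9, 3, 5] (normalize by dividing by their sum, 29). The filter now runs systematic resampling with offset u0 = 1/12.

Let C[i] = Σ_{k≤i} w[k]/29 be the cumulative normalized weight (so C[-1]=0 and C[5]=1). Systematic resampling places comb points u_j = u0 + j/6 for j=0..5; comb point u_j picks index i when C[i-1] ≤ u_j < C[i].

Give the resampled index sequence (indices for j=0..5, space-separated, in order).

0 0 3 3 4 5

C = [9/29, 9/29, 12/29, 21/29, 24/29, 1]
j=0: u_0=1/12 ∈ [0, 9/29) → index 0
j=1: u_1=1/4 ∈ [0, 9/29) → index 0
j=2: u_2=5/12 ∈ [12/29, 21/29) → index 3
j=3: u_3=7/12 ∈ [12/29, 21/29) → index 3
j=4: u_4=3/4 ∈ [21/29, 24/29) → index 4
j=5: u_5=11/12 ∈ [24/29, 1) → index 5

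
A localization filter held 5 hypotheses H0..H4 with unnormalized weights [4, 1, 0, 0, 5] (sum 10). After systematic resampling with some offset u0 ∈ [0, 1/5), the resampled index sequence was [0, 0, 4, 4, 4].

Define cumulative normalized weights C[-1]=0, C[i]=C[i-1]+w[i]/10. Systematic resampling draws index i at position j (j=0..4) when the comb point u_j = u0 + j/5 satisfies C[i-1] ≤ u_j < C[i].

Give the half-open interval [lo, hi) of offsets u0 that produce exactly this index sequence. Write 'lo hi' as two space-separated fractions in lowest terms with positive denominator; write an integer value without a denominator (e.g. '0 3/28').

C = [2/5, 1/2, 1/2, 1/2, 1]
j=0 picked index 0: u0 ∈ [0, 2/5)
j=1 picked index 0: u0 ∈ [-1/5, 1/5)
j=2 picked index 4: u0 ∈ [1/10, 3/5)
j=3 picked index 4: u0 ∈ [-1/10, 2/5)
j=4 picked index 4: u0 ∈ [-3/10, 1/5)
intersection: [1/10, 1/5)

1/10 1/5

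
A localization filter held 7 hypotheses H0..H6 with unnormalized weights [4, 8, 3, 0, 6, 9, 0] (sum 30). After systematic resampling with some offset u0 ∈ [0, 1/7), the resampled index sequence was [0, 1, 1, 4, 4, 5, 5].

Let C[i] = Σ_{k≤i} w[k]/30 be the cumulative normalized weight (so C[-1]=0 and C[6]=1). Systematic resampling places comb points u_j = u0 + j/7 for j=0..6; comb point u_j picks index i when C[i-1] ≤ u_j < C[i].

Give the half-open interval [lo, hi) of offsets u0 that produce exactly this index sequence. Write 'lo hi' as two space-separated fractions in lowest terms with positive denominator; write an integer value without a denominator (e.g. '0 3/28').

1/14 4/35

C = [2/15, 2/5, 1/2, 1/2, 7/10, 1, 1]
j=0 picked index 0: u0 ∈ [0, 2/15)
j=1 picked index 1: u0 ∈ [-1/105, 9/35)
j=2 picked index 1: u0 ∈ [-16/105, 4/35)
j=3 picked index 4: u0 ∈ [1/14, 19/70)
j=4 picked index 4: u0 ∈ [-1/14, 9/70)
j=5 picked index 5: u0 ∈ [-1/70, 2/7)
j=6 picked index 5: u0 ∈ [-11/70, 1/7)
intersection: [1/14, 4/35)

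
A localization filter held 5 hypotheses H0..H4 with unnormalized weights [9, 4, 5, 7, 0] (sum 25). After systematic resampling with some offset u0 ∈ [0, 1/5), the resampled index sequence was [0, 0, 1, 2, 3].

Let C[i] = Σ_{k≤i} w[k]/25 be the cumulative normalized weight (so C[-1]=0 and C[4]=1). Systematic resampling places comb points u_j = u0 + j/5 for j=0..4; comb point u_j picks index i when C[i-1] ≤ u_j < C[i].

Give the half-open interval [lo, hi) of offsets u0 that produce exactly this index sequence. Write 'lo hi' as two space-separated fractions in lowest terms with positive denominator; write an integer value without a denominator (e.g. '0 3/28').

C = [9/25, 13/25, 18/25, 1, 1]
j=0 picked index 0: u0 ∈ [0, 9/25)
j=1 picked index 0: u0 ∈ [-1/5, 4/25)
j=2 picked index 1: u0 ∈ [-1/25, 3/25)
j=3 picked index 2: u0 ∈ [-2/25, 3/25)
j=4 picked index 3: u0 ∈ [-2/25, 1/5)
intersection: [0, 3/25)

0 3/25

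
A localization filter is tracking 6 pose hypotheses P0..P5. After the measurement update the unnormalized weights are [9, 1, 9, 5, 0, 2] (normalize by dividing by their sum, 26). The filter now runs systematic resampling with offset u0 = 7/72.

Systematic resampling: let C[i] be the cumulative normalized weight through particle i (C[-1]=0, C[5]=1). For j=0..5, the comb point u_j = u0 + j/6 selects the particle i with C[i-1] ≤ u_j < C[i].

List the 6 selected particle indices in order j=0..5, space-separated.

C = [9/26, 5/13, 19/26, 12/13, 12/13, 1]
j=0: u_0=7/72 ∈ [0, 9/26) → index 0
j=1: u_1=19/72 ∈ [0, 9/26) → index 0
j=2: u_2=31/72 ∈ [5/13, 19/26) → index 2
j=3: u_3=43/72 ∈ [5/13, 19/26) → index 2
j=4: u_4=55/72 ∈ [19/26, 12/13) → index 3
j=5: u_5=67/72 ∈ [12/13, 1) → index 5

0 0 2 2 3 5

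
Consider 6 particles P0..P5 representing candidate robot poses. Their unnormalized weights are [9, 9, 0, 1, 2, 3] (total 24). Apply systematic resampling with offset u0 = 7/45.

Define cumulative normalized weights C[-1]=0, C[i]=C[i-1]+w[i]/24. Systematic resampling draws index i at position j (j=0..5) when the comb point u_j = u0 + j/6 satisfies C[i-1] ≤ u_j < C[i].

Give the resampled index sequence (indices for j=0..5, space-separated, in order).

0 0 1 1 4 5

C = [3/8, 3/4, 3/4, 19/24, 7/8, 1]
j=0: u_0=7/45 ∈ [0, 3/8) → index 0
j=1: u_1=29/90 ∈ [0, 3/8) → index 0
j=2: u_2=22/45 ∈ [3/8, 3/4) → index 1
j=3: u_3=59/90 ∈ [3/8, 3/4) → index 1
j=4: u_4=37/45 ∈ [19/24, 7/8) → index 4
j=5: u_5=89/90 ∈ [7/8, 1) → index 5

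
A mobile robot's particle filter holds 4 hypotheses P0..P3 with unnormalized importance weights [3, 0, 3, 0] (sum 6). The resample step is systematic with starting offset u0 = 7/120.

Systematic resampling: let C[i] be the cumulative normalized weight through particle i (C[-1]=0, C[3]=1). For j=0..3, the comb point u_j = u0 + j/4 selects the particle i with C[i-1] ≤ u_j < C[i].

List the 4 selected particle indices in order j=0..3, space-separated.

0 0 2 2

C = [1/2, 1/2, 1, 1]
j=0: u_0=7/120 ∈ [0, 1/2) → index 0
j=1: u_1=37/120 ∈ [0, 1/2) → index 0
j=2: u_2=67/120 ∈ [1/2, 1) → index 2
j=3: u_3=97/120 ∈ [1/2, 1) → index 2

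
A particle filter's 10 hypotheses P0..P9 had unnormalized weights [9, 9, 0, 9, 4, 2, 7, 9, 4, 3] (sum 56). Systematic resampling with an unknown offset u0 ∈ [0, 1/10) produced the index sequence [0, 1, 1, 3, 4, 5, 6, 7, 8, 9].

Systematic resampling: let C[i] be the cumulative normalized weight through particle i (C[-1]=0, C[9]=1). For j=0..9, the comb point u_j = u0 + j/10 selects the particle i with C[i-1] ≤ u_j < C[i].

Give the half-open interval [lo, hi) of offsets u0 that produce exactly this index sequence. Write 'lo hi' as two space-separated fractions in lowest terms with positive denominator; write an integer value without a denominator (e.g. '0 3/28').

23/280 5/56

C = [9/56, 9/28, 9/28, 27/56, 31/56, 33/56, 5/7, 7/8, 53/56, 1]
j=0 picked index 0: u0 ∈ [0, 9/56)
j=1 picked index 1: u0 ∈ [17/280, 31/140)
j=2 picked index 1: u0 ∈ [-11/280, 17/140)
j=3 picked index 3: u0 ∈ [3/140, 51/280)
j=4 picked index 4: u0 ∈ [23/280, 43/280)
j=5 picked index 5: u0 ∈ [3/56, 5/56)
j=6 picked index 6: u0 ∈ [-3/280, 4/35)
j=7 picked index 7: u0 ∈ [1/70, 7/40)
j=8 picked index 8: u0 ∈ [3/40, 41/280)
j=9 picked index 9: u0 ∈ [13/280, 1/10)
intersection: [23/280, 5/56)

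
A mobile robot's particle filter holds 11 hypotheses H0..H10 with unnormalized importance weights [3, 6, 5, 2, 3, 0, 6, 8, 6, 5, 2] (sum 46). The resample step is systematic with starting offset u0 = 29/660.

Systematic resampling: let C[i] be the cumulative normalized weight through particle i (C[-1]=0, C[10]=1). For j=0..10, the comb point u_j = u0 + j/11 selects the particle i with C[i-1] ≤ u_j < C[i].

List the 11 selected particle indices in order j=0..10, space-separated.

0 1 2 3 4 6 7 7 8 9 9

C = [3/46, 9/46, 7/23, 8/23, 19/46, 19/46, 25/46, 33/46, 39/46, 22/23, 1]
j=0: u_0=29/660 ∈ [0, 3/46) → index 0
j=1: u_1=89/660 ∈ [3/46, 9/46) → index 1
j=2: u_2=149/660 ∈ [9/46, 7/23) → index 2
j=3: u_3=19/60 ∈ [7/23, 8/23) → index 3
j=4: u_4=269/660 ∈ [8/23, 19/46) → index 4
j=5: u_5=329/660 ∈ [19/46, 25/46) → index 6
j=6: u_6=389/660 ∈ [25/46, 33/46) → index 7
j=7: u_7=449/660 ∈ [25/46, 33/46) → index 7
j=8: u_8=509/660 ∈ [33/46, 39/46) → index 8
j=9: u_9=569/660 ∈ [39/46, 22/23) → index 9
j=10: u_10=629/660 ∈ [39/46, 22/23) → index 9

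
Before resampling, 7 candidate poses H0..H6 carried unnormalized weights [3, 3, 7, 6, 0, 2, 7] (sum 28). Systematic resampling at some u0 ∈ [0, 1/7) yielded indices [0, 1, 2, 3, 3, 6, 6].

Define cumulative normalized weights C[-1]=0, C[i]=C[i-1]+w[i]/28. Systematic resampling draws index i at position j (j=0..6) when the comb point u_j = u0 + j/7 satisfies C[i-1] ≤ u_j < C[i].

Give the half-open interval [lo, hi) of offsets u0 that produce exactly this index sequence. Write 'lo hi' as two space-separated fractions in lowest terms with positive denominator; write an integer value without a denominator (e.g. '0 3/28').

C = [3/28, 3/14, 13/28, 19/28, 19/28, 3/4, 1]
j=0 picked index 0: u0 ∈ [0, 3/28)
j=1 picked index 1: u0 ∈ [-1/28, 1/14)
j=2 picked index 2: u0 ∈ [-1/14, 5/28)
j=3 picked index 3: u0 ∈ [1/28, 1/4)
j=4 picked index 3: u0 ∈ [-3/28, 3/28)
j=5 picked index 6: u0 ∈ [1/28, 2/7)
j=6 picked index 6: u0 ∈ [-3/28, 1/7)
intersection: [1/28, 1/14)

1/28 1/14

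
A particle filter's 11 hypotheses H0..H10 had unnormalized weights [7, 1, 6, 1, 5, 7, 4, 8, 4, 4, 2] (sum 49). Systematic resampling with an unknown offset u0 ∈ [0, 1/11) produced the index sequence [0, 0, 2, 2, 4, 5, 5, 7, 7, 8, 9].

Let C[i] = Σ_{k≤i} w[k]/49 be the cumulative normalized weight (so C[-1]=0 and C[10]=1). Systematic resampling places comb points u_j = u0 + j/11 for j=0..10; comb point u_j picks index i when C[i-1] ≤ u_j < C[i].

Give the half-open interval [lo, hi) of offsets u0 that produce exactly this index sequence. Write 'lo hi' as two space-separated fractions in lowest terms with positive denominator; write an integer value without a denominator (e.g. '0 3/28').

0 3/539

C = [1/7, 8/49, 2/7, 15/49, 20/49, 27/49, 31/49, 39/49, 43/49, 47/49, 1]
j=0 picked index 0: u0 ∈ [0, 1/7)
j=1 picked index 0: u0 ∈ [-1/11, 4/77)
j=2 picked index 2: u0 ∈ [-10/539, 8/77)
j=3 picked index 2: u0 ∈ [-59/539, 1/77)
j=4 picked index 4: u0 ∈ [-31/539, 24/539)
j=5 picked index 5: u0 ∈ [-25/539, 52/539)
j=6 picked index 5: u0 ∈ [-74/539, 3/539)
j=7 picked index 7: u0 ∈ [-2/539, 86/539)
j=8 picked index 7: u0 ∈ [-51/539, 37/539)
j=9 picked index 8: u0 ∈ [-12/539, 32/539)
j=10 picked index 9: u0 ∈ [-17/539, 27/539)
intersection: [0, 3/539)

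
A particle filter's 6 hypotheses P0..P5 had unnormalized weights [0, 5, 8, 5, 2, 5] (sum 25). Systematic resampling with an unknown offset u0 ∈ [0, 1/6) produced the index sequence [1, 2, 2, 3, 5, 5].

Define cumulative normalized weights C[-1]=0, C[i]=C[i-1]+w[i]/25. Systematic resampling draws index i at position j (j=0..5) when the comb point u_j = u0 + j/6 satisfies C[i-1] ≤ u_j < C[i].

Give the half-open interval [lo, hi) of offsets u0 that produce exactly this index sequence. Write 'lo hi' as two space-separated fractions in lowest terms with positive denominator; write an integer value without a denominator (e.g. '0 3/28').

C = [0, 1/5, 13/25, 18/25, 4/5, 1]
j=0 picked index 1: u0 ∈ [0, 1/5)
j=1 picked index 2: u0 ∈ [1/30, 53/150)
j=2 picked index 2: u0 ∈ [-2/15, 14/75)
j=3 picked index 3: u0 ∈ [1/50, 11/50)
j=4 picked index 5: u0 ∈ [2/15, 1/3)
j=5 picked index 5: u0 ∈ [-1/30, 1/6)
intersection: [2/15, 1/6)

2/15 1/6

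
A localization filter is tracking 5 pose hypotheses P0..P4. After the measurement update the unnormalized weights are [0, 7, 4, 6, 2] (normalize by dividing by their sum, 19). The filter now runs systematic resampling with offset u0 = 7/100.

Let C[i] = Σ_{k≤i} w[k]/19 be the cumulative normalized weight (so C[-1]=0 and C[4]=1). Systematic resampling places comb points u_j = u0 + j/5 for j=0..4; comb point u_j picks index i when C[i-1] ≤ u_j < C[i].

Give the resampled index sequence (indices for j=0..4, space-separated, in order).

1 1 2 3 3

C = [0, 7/19, 11/19, 17/19, 1]
j=0: u_0=7/100 ∈ [0, 7/19) → index 1
j=1: u_1=27/100 ∈ [0, 7/19) → index 1
j=2: u_2=47/100 ∈ [7/19, 11/19) → index 2
j=3: u_3=67/100 ∈ [11/19, 17/19) → index 3
j=4: u_4=87/100 ∈ [11/19, 17/19) → index 3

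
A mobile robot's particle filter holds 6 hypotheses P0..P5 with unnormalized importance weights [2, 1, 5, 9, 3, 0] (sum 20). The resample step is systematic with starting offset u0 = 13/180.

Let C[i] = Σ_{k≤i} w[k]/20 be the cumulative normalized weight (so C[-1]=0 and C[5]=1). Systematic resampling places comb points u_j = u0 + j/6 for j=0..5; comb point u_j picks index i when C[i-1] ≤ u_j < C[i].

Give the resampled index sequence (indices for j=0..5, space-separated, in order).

0 2 3 3 3 4

C = [1/10, 3/20, 2/5, 17/20, 1, 1]
j=0: u_0=13/180 ∈ [0, 1/10) → index 0
j=1: u_1=43/180 ∈ [3/20, 2/5) → index 2
j=2: u_2=73/180 ∈ [2/5, 17/20) → index 3
j=3: u_3=103/180 ∈ [2/5, 17/20) → index 3
j=4: u_4=133/180 ∈ [2/5, 17/20) → index 3
j=5: u_5=163/180 ∈ [17/20, 1) → index 4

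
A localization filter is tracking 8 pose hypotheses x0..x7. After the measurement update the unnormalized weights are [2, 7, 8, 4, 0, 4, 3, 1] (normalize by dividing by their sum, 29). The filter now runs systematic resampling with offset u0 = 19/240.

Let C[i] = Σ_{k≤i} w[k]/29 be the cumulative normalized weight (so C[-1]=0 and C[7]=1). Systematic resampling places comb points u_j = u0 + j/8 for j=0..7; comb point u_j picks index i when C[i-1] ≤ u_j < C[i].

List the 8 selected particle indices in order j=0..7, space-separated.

C = [2/29, 9/29, 17/29, 21/29, 21/29, 25/29, 28/29, 1]
j=0: u_0=19/240 ∈ [2/29, 9/29) → index 1
j=1: u_1=49/240 ∈ [2/29, 9/29) → index 1
j=2: u_2=79/240 ∈ [9/29, 17/29) → index 2
j=3: u_3=109/240 ∈ [9/29, 17/29) → index 2
j=4: u_4=139/240 ∈ [9/29, 17/29) → index 2
j=5: u_5=169/240 ∈ [17/29, 21/29) → index 3
j=6: u_6=199/240 ∈ [21/29, 25/29) → index 5
j=7: u_7=229/240 ∈ [25/29, 28/29) → index 6

1 1 2 2 2 3 5 6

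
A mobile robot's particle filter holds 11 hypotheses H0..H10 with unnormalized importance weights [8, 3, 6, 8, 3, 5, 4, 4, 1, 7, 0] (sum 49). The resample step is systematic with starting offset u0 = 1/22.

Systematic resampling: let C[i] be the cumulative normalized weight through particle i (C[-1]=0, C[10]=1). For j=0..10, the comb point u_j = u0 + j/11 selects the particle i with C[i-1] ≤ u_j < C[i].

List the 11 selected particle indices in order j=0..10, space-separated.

0 0 2 2 3 3 5 6 7 9 9

C = [8/49, 11/49, 17/49, 25/49, 4/7, 33/49, 37/49, 41/49, 6/7, 1, 1]
j=0: u_0=1/22 ∈ [0, 8/49) → index 0
j=1: u_1=3/22 ∈ [0, 8/49) → index 0
j=2: u_2=5/22 ∈ [11/49, 17/49) → index 2
j=3: u_3=7/22 ∈ [11/49, 17/49) → index 2
j=4: u_4=9/22 ∈ [17/49, 25/49) → index 3
j=5: u_5=1/2 ∈ [17/49, 25/49) → index 3
j=6: u_6=13/22 ∈ [4/7, 33/49) → index 5
j=7: u_7=15/22 ∈ [33/49, 37/49) → index 6
j=8: u_8=17/22 ∈ [37/49, 41/49) → index 7
j=9: u_9=19/22 ∈ [6/7, 1) → index 9
j=10: u_10=21/22 ∈ [6/7, 1) → index 9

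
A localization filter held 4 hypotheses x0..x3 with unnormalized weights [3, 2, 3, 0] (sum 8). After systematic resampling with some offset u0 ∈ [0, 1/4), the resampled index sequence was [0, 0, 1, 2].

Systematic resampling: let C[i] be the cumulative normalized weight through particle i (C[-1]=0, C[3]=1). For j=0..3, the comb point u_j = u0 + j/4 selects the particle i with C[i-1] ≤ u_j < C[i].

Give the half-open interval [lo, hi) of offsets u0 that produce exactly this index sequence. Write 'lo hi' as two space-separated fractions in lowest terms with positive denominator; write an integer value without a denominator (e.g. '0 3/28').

0 1/8

C = [3/8, 5/8, 1, 1]
j=0 picked index 0: u0 ∈ [0, 3/8)
j=1 picked index 0: u0 ∈ [-1/4, 1/8)
j=2 picked index 1: u0 ∈ [-1/8, 1/8)
j=3 picked index 2: u0 ∈ [-1/8, 1/4)
intersection: [0, 1/8)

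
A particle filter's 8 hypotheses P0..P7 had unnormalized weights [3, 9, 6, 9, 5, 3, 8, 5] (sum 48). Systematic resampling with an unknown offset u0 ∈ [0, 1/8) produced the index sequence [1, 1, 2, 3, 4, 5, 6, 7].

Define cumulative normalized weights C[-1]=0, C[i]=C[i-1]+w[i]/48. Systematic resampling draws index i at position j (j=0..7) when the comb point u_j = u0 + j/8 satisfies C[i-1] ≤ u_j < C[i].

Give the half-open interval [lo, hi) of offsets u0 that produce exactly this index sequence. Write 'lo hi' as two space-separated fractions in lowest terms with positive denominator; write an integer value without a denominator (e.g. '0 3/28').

1/16 5/48

C = [1/16, 1/4, 3/8, 9/16, 2/3, 35/48, 43/48, 1]
j=0 picked index 1: u0 ∈ [1/16, 1/4)
j=1 picked index 1: u0 ∈ [-1/16, 1/8)
j=2 picked index 2: u0 ∈ [0, 1/8)
j=3 picked index 3: u0 ∈ [0, 3/16)
j=4 picked index 4: u0 ∈ [1/16, 1/6)
j=5 picked index 5: u0 ∈ [1/24, 5/48)
j=6 picked index 6: u0 ∈ [-1/48, 7/48)
j=7 picked index 7: u0 ∈ [1/48, 1/8)
intersection: [1/16, 5/48)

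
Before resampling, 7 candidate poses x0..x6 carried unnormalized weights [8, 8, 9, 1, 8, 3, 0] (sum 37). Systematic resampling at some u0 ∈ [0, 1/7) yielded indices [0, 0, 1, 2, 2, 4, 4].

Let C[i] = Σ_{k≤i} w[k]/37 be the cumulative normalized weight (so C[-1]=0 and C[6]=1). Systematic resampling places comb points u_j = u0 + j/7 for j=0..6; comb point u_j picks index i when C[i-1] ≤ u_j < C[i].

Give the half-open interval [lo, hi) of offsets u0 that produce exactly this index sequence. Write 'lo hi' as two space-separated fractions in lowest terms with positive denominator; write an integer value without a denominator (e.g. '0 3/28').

C = [8/37, 16/37, 25/37, 26/37, 34/37, 1, 1]
j=0 picked index 0: u0 ∈ [0, 8/37)
j=1 picked index 0: u0 ∈ [-1/7, 19/259)
j=2 picked index 1: u0 ∈ [-18/259, 38/259)
j=3 picked index 2: u0 ∈ [1/259, 64/259)
j=4 picked index 2: u0 ∈ [-36/259, 27/259)
j=5 picked index 4: u0 ∈ [-3/259, 53/259)
j=6 picked index 4: u0 ∈ [-40/259, 16/259)
intersection: [1/259, 16/259)

1/259 16/259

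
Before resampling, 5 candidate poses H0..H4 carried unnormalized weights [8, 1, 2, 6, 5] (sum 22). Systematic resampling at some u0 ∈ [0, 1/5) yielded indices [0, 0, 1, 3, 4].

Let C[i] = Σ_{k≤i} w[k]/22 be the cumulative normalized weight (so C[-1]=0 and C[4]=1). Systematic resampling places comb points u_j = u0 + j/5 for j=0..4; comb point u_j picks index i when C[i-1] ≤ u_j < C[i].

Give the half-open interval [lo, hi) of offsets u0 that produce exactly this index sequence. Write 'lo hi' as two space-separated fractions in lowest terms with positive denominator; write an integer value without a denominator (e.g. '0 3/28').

C = [4/11, 9/22, 1/2, 17/22, 1]
j=0 picked index 0: u0 ∈ [0, 4/11)
j=1 picked index 0: u0 ∈ [-1/5, 9/55)
j=2 picked index 1: u0 ∈ [-2/55, 1/110)
j=3 picked index 3: u0 ∈ [-1/10, 19/110)
j=4 picked index 4: u0 ∈ [-3/110, 1/5)
intersection: [0, 1/110)

0 1/110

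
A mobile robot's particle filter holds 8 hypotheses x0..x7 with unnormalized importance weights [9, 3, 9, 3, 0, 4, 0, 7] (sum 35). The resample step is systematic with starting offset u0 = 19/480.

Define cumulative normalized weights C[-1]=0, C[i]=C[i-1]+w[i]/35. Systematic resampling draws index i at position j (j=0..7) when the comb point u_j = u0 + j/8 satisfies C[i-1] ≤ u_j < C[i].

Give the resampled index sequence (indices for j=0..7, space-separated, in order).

C = [9/35, 12/35, 3/5, 24/35, 24/35, 4/5, 4/5, 1]
j=0: u_0=19/480 ∈ [0, 9/35) → index 0
j=1: u_1=79/480 ∈ [0, 9/35) → index 0
j=2: u_2=139/480 ∈ [9/35, 12/35) → index 1
j=3: u_3=199/480 ∈ [12/35, 3/5) → index 2
j=4: u_4=259/480 ∈ [12/35, 3/5) → index 2
j=5: u_5=319/480 ∈ [3/5, 24/35) → index 3
j=6: u_6=379/480 ∈ [24/35, 4/5) → index 5
j=7: u_7=439/480 ∈ [4/5, 1) → index 7

0 0 1 2 2 3 5 7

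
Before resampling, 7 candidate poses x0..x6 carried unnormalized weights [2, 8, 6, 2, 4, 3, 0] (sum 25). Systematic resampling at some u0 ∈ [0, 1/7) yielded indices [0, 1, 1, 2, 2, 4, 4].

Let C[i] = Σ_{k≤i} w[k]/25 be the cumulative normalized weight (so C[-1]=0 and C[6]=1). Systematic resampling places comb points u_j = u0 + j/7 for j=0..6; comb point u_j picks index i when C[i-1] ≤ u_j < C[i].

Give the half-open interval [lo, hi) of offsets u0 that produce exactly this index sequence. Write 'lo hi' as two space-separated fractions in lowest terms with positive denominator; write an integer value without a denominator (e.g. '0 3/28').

C = [2/25, 2/5, 16/25, 18/25, 22/25, 1, 1]
j=0 picked index 0: u0 ∈ [0, 2/25)
j=1 picked index 1: u0 ∈ [-11/175, 9/35)
j=2 picked index 1: u0 ∈ [-36/175, 4/35)
j=3 picked index 2: u0 ∈ [-1/35, 37/175)
j=4 picked index 2: u0 ∈ [-6/35, 12/175)
j=5 picked index 4: u0 ∈ [1/175, 29/175)
j=6 picked index 4: u0 ∈ [-24/175, 4/175)
intersection: [1/175, 4/175)

1/175 4/175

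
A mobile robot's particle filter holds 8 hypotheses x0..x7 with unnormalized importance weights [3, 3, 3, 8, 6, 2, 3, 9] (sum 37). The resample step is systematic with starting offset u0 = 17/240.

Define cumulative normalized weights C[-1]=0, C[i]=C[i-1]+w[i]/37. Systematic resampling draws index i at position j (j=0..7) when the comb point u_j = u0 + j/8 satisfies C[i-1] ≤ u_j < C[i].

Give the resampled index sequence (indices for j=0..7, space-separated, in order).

0 2 3 3 4 6 7 7

C = [3/37, 6/37, 9/37, 17/37, 23/37, 25/37, 28/37, 1]
j=0: u_0=17/240 ∈ [0, 3/37) → index 0
j=1: u_1=47/240 ∈ [6/37, 9/37) → index 2
j=2: u_2=77/240 ∈ [9/37, 17/37) → index 3
j=3: u_3=107/240 ∈ [9/37, 17/37) → index 3
j=4: u_4=137/240 ∈ [17/37, 23/37) → index 4
j=5: u_5=167/240 ∈ [25/37, 28/37) → index 6
j=6: u_6=197/240 ∈ [28/37, 1) → index 7
j=7: u_7=227/240 ∈ [28/37, 1) → index 7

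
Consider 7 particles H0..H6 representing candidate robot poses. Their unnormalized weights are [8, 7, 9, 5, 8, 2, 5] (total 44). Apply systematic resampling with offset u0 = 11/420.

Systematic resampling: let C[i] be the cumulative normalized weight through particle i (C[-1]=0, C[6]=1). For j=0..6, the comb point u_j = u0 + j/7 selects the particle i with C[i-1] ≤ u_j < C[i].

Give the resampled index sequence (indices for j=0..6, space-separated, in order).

C = [2/11, 15/44, 6/11, 29/44, 37/44, 39/44, 1]
j=0: u_0=11/420 ∈ [0, 2/11) → index 0
j=1: u_1=71/420 ∈ [0, 2/11) → index 0
j=2: u_2=131/420 ∈ [2/11, 15/44) → index 1
j=3: u_3=191/420 ∈ [15/44, 6/11) → index 2
j=4: u_4=251/420 ∈ [6/11, 29/44) → index 3
j=5: u_5=311/420 ∈ [29/44, 37/44) → index 4
j=6: u_6=53/60 ∈ [37/44, 39/44) → index 5

0 0 1 2 3 4 5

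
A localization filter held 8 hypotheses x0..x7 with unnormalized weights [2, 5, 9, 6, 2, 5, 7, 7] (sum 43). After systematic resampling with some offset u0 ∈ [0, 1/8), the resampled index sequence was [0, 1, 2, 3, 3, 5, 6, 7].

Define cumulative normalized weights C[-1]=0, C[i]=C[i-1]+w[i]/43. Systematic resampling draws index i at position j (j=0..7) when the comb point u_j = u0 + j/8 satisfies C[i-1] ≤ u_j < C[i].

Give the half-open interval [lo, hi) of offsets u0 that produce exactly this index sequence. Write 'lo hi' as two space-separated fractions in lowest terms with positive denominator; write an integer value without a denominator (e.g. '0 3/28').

0 1/86

C = [2/43, 7/43, 16/43, 22/43, 24/43, 29/43, 36/43, 1]
j=0 picked index 0: u0 ∈ [0, 2/43)
j=1 picked index 1: u0 ∈ [-27/344, 13/344)
j=2 picked index 2: u0 ∈ [-15/172, 21/172)
j=3 picked index 3: u0 ∈ [-1/344, 47/344)
j=4 picked index 3: u0 ∈ [-11/86, 1/86)
j=5 picked index 5: u0 ∈ [-23/344, 17/344)
j=6 picked index 6: u0 ∈ [-13/172, 15/172)
j=7 picked index 7: u0 ∈ [-13/344, 1/8)
intersection: [0, 1/86)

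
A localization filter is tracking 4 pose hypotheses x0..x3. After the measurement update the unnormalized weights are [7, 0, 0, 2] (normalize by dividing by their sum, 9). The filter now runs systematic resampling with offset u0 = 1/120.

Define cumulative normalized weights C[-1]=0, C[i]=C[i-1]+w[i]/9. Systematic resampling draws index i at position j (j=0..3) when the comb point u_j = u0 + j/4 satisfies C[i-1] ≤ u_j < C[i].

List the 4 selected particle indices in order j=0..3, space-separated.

0 0 0 0

C = [7/9, 7/9, 7/9, 1]
j=0: u_0=1/120 ∈ [0, 7/9) → index 0
j=1: u_1=31/120 ∈ [0, 7/9) → index 0
j=2: u_2=61/120 ∈ [0, 7/9) → index 0
j=3: u_3=91/120 ∈ [0, 7/9) → index 0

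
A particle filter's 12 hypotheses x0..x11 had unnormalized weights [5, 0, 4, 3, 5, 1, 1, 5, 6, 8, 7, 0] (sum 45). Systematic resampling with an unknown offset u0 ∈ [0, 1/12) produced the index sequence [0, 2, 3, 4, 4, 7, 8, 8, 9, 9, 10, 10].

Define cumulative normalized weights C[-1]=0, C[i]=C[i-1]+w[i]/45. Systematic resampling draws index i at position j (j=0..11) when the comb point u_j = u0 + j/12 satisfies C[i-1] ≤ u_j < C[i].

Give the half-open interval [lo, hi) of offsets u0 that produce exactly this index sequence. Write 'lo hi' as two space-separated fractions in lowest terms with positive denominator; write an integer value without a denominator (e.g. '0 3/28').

C = [1/9, 1/9, 1/5, 4/15, 17/45, 2/5, 19/45, 8/15, 2/3, 38/45, 1, 1]
j=0 picked index 0: u0 ∈ [0, 1/9)
j=1 picked index 2: u0 ∈ [1/36, 7/60)
j=2 picked index 3: u0 ∈ [1/30, 1/10)
j=3 picked index 4: u0 ∈ [1/60, 23/180)
j=4 picked index 4: u0 ∈ [-1/15, 2/45)
j=5 picked index 7: u0 ∈ [1/180, 7/60)
j=6 picked index 8: u0 ∈ [1/30, 1/6)
j=7 picked index 8: u0 ∈ [-1/20, 1/12)
j=8 picked index 9: u0 ∈ [0, 8/45)
j=9 picked index 9: u0 ∈ [-1/12, 17/180)
j=10 picked index 10: u0 ∈ [1/90, 1/6)
j=11 picked index 10: u0 ∈ [-13/180, 1/12)
intersection: [1/30, 2/45)

1/30 2/45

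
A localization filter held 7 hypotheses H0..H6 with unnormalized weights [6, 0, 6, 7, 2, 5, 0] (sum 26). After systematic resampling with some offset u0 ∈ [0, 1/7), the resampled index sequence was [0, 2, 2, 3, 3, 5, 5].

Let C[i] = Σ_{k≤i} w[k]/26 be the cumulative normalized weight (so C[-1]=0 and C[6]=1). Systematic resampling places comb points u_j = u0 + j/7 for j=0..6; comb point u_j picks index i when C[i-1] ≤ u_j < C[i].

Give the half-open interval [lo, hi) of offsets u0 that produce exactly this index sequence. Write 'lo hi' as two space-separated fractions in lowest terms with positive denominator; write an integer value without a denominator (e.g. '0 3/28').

C = [3/13, 3/13, 6/13, 19/26, 21/26, 1, 1]
j=0 picked index 0: u0 ∈ [0, 3/13)
j=1 picked index 2: u0 ∈ [8/91, 29/91)
j=2 picked index 2: u0 ∈ [-5/91, 16/91)
j=3 picked index 3: u0 ∈ [3/91, 55/182)
j=4 picked index 3: u0 ∈ [-10/91, 29/182)
j=5 picked index 5: u0 ∈ [17/182, 2/7)
j=6 picked index 5: u0 ∈ [-9/182, 1/7)
intersection: [17/182, 1/7)

17/182 1/7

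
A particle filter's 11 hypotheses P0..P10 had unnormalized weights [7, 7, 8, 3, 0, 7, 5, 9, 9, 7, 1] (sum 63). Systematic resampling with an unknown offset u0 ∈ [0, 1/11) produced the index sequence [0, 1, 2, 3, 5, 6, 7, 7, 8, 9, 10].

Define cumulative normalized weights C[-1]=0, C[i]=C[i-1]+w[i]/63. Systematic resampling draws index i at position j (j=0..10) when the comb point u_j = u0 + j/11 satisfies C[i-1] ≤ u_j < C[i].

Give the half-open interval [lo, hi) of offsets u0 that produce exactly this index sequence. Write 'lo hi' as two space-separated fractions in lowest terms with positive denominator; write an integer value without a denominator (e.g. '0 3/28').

53/693 1/11

C = [1/9, 2/9, 22/63, 25/63, 25/63, 32/63, 37/63, 46/63, 55/63, 62/63, 1]
j=0 picked index 0: u0 ∈ [0, 1/9)
j=1 picked index 1: u0 ∈ [2/99, 13/99)
j=2 picked index 2: u0 ∈ [4/99, 116/693)
j=3 picked index 3: u0 ∈ [53/693, 86/693)
j=4 picked index 5: u0 ∈ [23/693, 100/693)
j=5 picked index 6: u0 ∈ [37/693, 92/693)
j=6 picked index 7: u0 ∈ [29/693, 128/693)
j=7 picked index 7: u0 ∈ [-34/693, 65/693)
j=8 picked index 8: u0 ∈ [2/693, 101/693)
j=9 picked index 9: u0 ∈ [38/693, 115/693)
j=10 picked index 10: u0 ∈ [52/693, 1/11)
intersection: [53/693, 1/11)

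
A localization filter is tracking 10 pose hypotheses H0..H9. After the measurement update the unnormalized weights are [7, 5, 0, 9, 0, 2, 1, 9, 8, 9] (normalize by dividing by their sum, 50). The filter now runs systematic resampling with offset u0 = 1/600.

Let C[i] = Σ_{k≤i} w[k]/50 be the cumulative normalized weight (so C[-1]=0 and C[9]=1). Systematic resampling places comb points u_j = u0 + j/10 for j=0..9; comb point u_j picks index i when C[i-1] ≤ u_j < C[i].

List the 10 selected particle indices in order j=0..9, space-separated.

C = [7/50, 6/25, 6/25, 21/50, 21/50, 23/50, 12/25, 33/50, 41/50, 1]
j=0: u_0=1/600 ∈ [0, 7/50) → index 0
j=1: u_1=61/600 ∈ [0, 7/50) → index 0
j=2: u_2=121/600 ∈ [7/50, 6/25) → index 1
j=3: u_3=181/600 ∈ [6/25, 21/50) → index 3
j=4: u_4=241/600 ∈ [6/25, 21/50) → index 3
j=5: u_5=301/600 ∈ [12/25, 33/50) → index 7
j=6: u_6=361/600 ∈ [12/25, 33/50) → index 7
j=7: u_7=421/600 ∈ [33/50, 41/50) → index 8
j=8: u_8=481/600 ∈ [33/50, 41/50) → index 8
j=9: u_9=541/600 ∈ [41/50, 1) → index 9

0 0 1 3 3 7 7 8 8 9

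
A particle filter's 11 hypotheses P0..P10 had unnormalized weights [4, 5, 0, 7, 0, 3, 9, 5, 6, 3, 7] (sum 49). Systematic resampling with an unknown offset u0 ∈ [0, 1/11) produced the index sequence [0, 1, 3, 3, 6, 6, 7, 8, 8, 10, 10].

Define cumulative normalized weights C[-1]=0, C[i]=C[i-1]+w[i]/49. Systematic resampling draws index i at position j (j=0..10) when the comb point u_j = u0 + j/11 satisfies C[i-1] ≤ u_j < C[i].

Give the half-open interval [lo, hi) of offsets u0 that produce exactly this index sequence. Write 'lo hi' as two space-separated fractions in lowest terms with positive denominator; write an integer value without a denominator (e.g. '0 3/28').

3/77 29/539

C = [4/49, 9/49, 9/49, 16/49, 16/49, 19/49, 4/7, 33/49, 39/49, 6/7, 1]
j=0 picked index 0: u0 ∈ [0, 4/49)
j=1 picked index 1: u0 ∈ [-5/539, 50/539)
j=2 picked index 3: u0 ∈ [1/539, 78/539)
j=3 picked index 3: u0 ∈ [-48/539, 29/539)
j=4 picked index 6: u0 ∈ [13/539, 16/77)
j=5 picked index 6: u0 ∈ [-36/539, 9/77)
j=6 picked index 7: u0 ∈ [2/77, 69/539)
j=7 picked index 8: u0 ∈ [20/539, 86/539)
j=8 picked index 8: u0 ∈ [-29/539, 37/539)
j=9 picked index 10: u0 ∈ [3/77, 2/11)
j=10 picked index 10: u0 ∈ [-4/77, 1/11)
intersection: [3/77, 29/539)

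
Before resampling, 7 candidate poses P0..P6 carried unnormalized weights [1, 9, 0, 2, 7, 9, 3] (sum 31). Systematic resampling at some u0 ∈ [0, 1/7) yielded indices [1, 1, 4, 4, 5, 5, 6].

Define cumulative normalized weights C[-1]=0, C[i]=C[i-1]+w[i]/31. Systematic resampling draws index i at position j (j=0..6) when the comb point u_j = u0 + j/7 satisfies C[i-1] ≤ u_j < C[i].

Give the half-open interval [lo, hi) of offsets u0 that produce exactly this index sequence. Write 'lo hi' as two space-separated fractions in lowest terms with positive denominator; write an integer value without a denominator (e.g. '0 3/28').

22/217 1/7

C = [1/31, 10/31, 10/31, 12/31, 19/31, 28/31, 1]
j=0 picked index 1: u0 ∈ [1/31, 10/31)
j=1 picked index 1: u0 ∈ [-24/217, 39/217)
j=2 picked index 4: u0 ∈ [22/217, 71/217)
j=3 picked index 4: u0 ∈ [-9/217, 40/217)
j=4 picked index 5: u0 ∈ [9/217, 72/217)
j=5 picked index 5: u0 ∈ [-22/217, 41/217)
j=6 picked index 6: u0 ∈ [10/217, 1/7)
intersection: [22/217, 1/7)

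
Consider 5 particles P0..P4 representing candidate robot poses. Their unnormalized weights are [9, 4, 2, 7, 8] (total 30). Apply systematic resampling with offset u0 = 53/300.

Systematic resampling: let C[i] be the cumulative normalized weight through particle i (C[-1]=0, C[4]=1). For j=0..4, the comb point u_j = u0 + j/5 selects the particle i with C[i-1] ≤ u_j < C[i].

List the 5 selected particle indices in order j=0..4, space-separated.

C = [3/10, 13/30, 1/2, 11/15, 1]
j=0: u_0=53/300 ∈ [0, 3/10) → index 0
j=1: u_1=113/300 ∈ [3/10, 13/30) → index 1
j=2: u_2=173/300 ∈ [1/2, 11/15) → index 3
j=3: u_3=233/300 ∈ [11/15, 1) → index 4
j=4: u_4=293/300 ∈ [11/15, 1) → index 4

0 1 3 4 4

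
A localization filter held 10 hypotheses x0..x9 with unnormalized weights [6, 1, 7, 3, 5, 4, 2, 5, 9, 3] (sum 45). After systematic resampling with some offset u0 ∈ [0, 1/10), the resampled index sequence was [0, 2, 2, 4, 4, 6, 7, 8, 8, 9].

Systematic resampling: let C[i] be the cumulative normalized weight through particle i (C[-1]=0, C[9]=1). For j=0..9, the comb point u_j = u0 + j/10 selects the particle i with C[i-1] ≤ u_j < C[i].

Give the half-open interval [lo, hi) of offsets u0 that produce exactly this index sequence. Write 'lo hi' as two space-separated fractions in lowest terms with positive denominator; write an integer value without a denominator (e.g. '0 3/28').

7/90 4/45

C = [2/15, 7/45, 14/45, 17/45, 22/45, 26/45, 28/45, 11/15, 14/15, 1]
j=0 picked index 0: u0 ∈ [0, 2/15)
j=1 picked index 2: u0 ∈ [1/18, 19/90)
j=2 picked index 2: u0 ∈ [-2/45, 1/9)
j=3 picked index 4: u0 ∈ [7/90, 17/90)
j=4 picked index 4: u0 ∈ [-1/45, 4/45)
j=5 picked index 6: u0 ∈ [7/90, 11/90)
j=6 picked index 7: u0 ∈ [1/45, 2/15)
j=7 picked index 8: u0 ∈ [1/30, 7/30)
j=8 picked index 8: u0 ∈ [-1/15, 2/15)
j=9 picked index 9: u0 ∈ [1/30, 1/10)
intersection: [7/90, 4/45)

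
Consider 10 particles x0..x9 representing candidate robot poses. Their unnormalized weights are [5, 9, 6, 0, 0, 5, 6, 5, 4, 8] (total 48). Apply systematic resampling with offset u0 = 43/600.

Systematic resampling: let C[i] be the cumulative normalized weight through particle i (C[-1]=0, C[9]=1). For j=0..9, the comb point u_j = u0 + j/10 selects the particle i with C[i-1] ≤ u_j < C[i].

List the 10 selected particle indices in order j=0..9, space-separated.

0 1 1 2 5 6 7 8 9 9

C = [5/48, 7/24, 5/12, 5/12, 5/12, 25/48, 31/48, 3/4, 5/6, 1]
j=0: u_0=43/600 ∈ [0, 5/48) → index 0
j=1: u_1=103/600 ∈ [5/48, 7/24) → index 1
j=2: u_2=163/600 ∈ [5/48, 7/24) → index 1
j=3: u_3=223/600 ∈ [7/24, 5/12) → index 2
j=4: u_4=283/600 ∈ [5/12, 25/48) → index 5
j=5: u_5=343/600 ∈ [25/48, 31/48) → index 6
j=6: u_6=403/600 ∈ [31/48, 3/4) → index 7
j=7: u_7=463/600 ∈ [3/4, 5/6) → index 8
j=8: u_8=523/600 ∈ [5/6, 1) → index 9
j=9: u_9=583/600 ∈ [5/6, 1) → index 9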